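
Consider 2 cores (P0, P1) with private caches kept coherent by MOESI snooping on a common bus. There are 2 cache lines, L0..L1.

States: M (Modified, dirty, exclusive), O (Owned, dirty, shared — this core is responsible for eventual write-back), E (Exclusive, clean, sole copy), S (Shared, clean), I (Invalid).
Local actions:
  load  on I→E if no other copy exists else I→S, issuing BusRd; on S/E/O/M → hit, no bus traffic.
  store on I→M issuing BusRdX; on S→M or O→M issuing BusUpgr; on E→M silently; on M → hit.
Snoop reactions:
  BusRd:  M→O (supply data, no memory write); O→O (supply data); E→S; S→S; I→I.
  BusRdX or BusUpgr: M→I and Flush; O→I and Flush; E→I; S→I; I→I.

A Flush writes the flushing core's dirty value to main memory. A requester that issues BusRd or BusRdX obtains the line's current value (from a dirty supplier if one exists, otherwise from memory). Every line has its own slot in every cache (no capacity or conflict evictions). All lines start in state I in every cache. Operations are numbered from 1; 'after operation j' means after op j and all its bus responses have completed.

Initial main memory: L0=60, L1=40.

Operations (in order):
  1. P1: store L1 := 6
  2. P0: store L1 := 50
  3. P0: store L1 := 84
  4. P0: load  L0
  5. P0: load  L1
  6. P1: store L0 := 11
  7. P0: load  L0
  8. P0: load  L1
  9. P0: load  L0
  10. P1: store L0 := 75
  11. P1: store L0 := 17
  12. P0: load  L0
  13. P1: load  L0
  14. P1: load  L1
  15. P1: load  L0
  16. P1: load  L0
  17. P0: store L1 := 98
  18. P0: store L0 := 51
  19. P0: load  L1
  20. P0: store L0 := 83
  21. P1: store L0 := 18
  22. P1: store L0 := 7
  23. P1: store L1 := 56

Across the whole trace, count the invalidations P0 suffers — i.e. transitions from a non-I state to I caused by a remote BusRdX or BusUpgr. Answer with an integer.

invalidations = 4

step 1: P1: store L1 := 6  ⟶  IM  (L1)  txn=BusRdX  M[L1]=40
step 2: P0: store L1 := 50  ⟶  MI  (L1)  txn=BusRdX+Flush  M[L1]=6
step 3: P0: store L1 := 84  ⟶  MI  (L1)  txn=∅  M[L1]=6
step 4: P0: load  L0  ⟶  EI  (L0)  txn=BusRd  M[L0]=60
step 5: P0: load  L1  ⟶  MI  (L1)  txn=∅  M[L1]=6
step 6: P1: store L0 := 11  ⟶  IM  (L0)  txn=BusRdX  M[L0]=60
step 7: P0: load  L0  ⟶  SO  (L0)  txn=BusRd  M[L0]=60
step 8: P0: load  L1  ⟶  MI  (L1)  txn=∅  M[L1]=6
step 9: P0: load  L0  ⟶  SO  (L0)  txn=∅  M[L0]=60
step 10: P1: store L0 := 75  ⟶  IM  (L0)  txn=BusUpgr  M[L0]=60
step 11: P1: store L0 := 17  ⟶  IM  (L0)  txn=∅  M[L0]=60
step 12: P0: load  L0  ⟶  SO  (L0)  txn=BusRd  M[L0]=60
step 13: P1: load  L0  ⟶  SO  (L0)  txn=∅  M[L0]=60
step 14: P1: load  L1  ⟶  OS  (L1)  txn=BusRd  M[L1]=6
step 15: P1: load  L0  ⟶  SO  (L0)  txn=∅  M[L0]=60
step 16: P1: load  L0  ⟶  SO  (L0)  txn=∅  M[L0]=60
step 17: P0: store L1 := 98  ⟶  MI  (L1)  txn=BusUpgr  M[L1]=6
step 18: P0: store L0 := 51  ⟶  MI  (L0)  txn=BusUpgr+Flush  M[L0]=17
step 19: P0: load  L1  ⟶  MI  (L1)  txn=∅  M[L1]=6
step 20: P0: store L0 := 83  ⟶  MI  (L0)  txn=∅  M[L0]=17
step 21: P1: store L0 := 18  ⟶  IM  (L0)  txn=BusRdX+Flush  M[L0]=83
step 22: P1: store L0 := 7  ⟶  IM  (L0)  txn=∅  M[L0]=83
step 23: P1: store L1 := 56  ⟶  IM  (L1)  txn=BusRdX+Flush  M[L1]=98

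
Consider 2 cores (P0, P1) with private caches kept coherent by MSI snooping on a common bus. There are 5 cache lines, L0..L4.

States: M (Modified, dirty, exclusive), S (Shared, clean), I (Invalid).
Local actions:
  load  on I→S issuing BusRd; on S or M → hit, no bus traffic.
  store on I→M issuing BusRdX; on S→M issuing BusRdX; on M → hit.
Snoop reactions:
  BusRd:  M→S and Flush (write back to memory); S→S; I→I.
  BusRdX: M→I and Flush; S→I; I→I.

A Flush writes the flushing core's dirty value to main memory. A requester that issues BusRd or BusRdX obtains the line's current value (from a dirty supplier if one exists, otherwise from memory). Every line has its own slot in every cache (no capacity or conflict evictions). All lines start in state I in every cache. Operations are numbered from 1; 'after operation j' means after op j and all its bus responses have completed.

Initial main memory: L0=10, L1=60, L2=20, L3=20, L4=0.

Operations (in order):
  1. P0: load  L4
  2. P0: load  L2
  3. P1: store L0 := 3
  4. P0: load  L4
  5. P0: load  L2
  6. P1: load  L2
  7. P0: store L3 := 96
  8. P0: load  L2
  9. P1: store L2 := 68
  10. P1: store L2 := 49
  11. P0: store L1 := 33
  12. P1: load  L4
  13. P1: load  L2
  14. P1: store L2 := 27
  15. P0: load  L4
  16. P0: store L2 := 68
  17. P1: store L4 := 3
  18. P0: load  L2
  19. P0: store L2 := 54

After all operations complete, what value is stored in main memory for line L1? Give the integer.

  op1 P0: load  L4 → S/I on L4; bus BusRd; mem=0
  op2 P0: load  L2 → S/I on L2; bus BusRd; mem=20
  op3 P1: store L0 := 3 → I/M on L0; bus BusRdX; mem=10
  op4 P0: load  L4 → S/I on L4; bus (none); mem=0
  op5 P0: load  L2 → S/I on L2; bus (none); mem=20
  op6 P1: load  L2 → S/S on L2; bus BusRd; mem=20
  op7 P0: store L3 := 96 → M/I on L3; bus BusRdX; mem=20
  op8 P0: load  L2 → S/S on L2; bus (none); mem=20
  op9 P1: store L2 := 68 → I/M on L2; bus BusRdX; mem=20
  op10 P1: store L2 := 49 → I/M on L2; bus (none); mem=20
  op11 P0: store L1 := 33 → M/I on L1; bus BusRdX; mem=60
  op12 P1: load  L4 → S/S on L4; bus BusRd; mem=0
  op13 P1: load  L2 → I/M on L2; bus (none); mem=20
  op14 P1: store L2 := 27 → I/M on L2; bus (none); mem=20
  op15 P0: load  L4 → S/S on L4; bus (none); mem=0
  op16 P0: store L2 := 68 → M/I on L2; bus BusRdX Flush; mem=27
  op17 P1: store L4 := 3 → I/M on L4; bus BusRdX; mem=0
  op18 P0: load  L2 → M/I on L2; bus (none); mem=27
  op19 P0: store L2 := 54 → M/I on L2; bus (none); mem=27

memory[L1] = 60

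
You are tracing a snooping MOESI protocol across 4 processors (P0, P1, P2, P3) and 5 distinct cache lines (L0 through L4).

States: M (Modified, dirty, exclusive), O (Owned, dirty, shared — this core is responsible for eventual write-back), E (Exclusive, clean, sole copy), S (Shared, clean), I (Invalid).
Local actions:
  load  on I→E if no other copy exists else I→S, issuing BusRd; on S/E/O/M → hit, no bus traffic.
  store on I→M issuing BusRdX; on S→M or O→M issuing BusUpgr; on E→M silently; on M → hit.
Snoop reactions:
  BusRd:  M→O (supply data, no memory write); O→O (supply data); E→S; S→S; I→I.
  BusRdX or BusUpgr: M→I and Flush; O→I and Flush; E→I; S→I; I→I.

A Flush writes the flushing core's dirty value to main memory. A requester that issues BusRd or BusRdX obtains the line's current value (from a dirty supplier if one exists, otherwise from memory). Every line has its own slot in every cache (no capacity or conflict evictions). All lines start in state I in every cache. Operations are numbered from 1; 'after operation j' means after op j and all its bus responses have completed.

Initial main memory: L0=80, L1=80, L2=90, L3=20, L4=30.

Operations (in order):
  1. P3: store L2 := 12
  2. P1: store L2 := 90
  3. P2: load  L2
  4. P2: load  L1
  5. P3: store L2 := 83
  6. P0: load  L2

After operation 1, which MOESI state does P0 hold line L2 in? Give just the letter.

step 1: P3: store L2 := 12  ⟶  IIIM  (L2)  txn=BusRdX  M[L2]=90
step 2: P1: store L2 := 90  ⟶  IMII  (L2)  txn=BusRdX+Flush  M[L2]=12
step 3: P2: load  L2  ⟶  IOSI  (L2)  txn=BusRd  M[L2]=12
step 4: P2: load  L1  ⟶  IIEI  (L1)  txn=BusRd  M[L1]=80
step 5: P3: store L2 := 83  ⟶  IIIM  (L2)  txn=BusRdX+Flush  M[L2]=90
step 6: P0: load  L2  ⟶  SIIO  (L2)  txn=BusRd  M[L2]=90

state = I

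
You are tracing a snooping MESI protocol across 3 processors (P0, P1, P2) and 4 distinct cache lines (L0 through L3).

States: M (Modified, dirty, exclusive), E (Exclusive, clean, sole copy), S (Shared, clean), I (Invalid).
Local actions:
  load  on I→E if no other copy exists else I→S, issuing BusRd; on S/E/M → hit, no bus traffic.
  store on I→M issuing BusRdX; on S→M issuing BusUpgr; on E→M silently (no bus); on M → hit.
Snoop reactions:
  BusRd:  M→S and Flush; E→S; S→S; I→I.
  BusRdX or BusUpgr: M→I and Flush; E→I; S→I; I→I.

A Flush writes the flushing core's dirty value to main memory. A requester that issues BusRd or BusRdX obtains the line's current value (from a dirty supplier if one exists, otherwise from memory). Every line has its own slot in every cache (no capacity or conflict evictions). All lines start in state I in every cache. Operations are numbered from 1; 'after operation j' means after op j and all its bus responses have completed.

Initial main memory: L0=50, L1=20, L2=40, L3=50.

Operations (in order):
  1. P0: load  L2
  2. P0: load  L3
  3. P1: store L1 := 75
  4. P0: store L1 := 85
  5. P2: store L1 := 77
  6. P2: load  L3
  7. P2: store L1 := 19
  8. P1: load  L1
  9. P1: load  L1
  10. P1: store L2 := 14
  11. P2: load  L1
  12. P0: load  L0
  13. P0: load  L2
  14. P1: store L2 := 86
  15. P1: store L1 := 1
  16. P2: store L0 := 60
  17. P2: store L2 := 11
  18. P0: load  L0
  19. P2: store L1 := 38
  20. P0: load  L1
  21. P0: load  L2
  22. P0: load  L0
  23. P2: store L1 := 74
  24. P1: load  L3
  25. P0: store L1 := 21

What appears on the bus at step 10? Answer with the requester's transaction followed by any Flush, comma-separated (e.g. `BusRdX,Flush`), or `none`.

[1] P0: load  L2 | P0:E(40), P1:I, P2:I | bus: BusRd
[2] P0: load  L3 | P0:E(50), P1:I, P2:I | bus: BusRd
[3] P1: store L1 := 75 | P0:I, P1:M(75), P2:I | bus: BusRdX
[4] P0: store L1 := 85 | P0:M(85), P1:I, P2:I | bus: BusRdX,Flush
[5] P2: store L1 := 77 | P0:I, P1:I, P2:M(77) | bus: BusRdX,Flush
[6] P2: load  L3 | P0:S(50), P1:I, P2:S(50) | bus: BusRd
[7] P2: store L1 := 19 | P0:I, P1:I, P2:M(19) | bus: none
[8] P1: load  L1 | P0:I, P1:S(19), P2:S(19) | bus: BusRd,Flush
[9] P1: load  L1 | P0:I, P1:S(19), P2:S(19) | bus: none
[10] P1: store L2 := 14 | P0:I, P1:M(14), P2:I | bus: BusRdX
[11] P2: load  L1 | P0:I, P1:S(19), P2:S(19) | bus: none
[12] P0: load  L0 | P0:E(50), P1:I, P2:I | bus: BusRd
[13] P0: load  L2 | P0:S(14), P1:S(14), P2:I | bus: BusRd,Flush
[14] P1: store L2 := 86 | P0:I, P1:M(86), P2:I | bus: BusUpgr
[15] P1: store L1 := 1 | P0:I, P1:M(1), P2:I | bus: BusUpgr
[16] P2: store L0 := 60 | P0:I, P1:I, P2:M(60) | bus: BusRdX
[17] P2: store L2 := 11 | P0:I, P1:I, P2:M(11) | bus: BusRdX,Flush
[18] P0: load  L0 | P0:S(60), P1:I, P2:S(60) | bus: BusRd,Flush
[19] P2: store L1 := 38 | P0:I, P1:I, P2:M(38) | bus: BusRdX,Flush
[20] P0: load  L1 | P0:S(38), P1:I, P2:S(38) | bus: BusRd,Flush
[21] P0: load  L2 | P0:S(11), P1:I, P2:S(11) | bus: BusRd,Flush
[22] P0: load  L0 | P0:S(60), P1:I, P2:S(60) | bus: none
[23] P2: store L1 := 74 | P0:I, P1:I, P2:M(74) | bus: BusUpgr
[24] P1: load  L3 | P0:S(50), P1:S(50), P2:S(50) | bus: BusRd
[25] P0: store L1 := 21 | P0:M(21), P1:I, P2:I | bus: BusRdX,Flush

bus = BusRdX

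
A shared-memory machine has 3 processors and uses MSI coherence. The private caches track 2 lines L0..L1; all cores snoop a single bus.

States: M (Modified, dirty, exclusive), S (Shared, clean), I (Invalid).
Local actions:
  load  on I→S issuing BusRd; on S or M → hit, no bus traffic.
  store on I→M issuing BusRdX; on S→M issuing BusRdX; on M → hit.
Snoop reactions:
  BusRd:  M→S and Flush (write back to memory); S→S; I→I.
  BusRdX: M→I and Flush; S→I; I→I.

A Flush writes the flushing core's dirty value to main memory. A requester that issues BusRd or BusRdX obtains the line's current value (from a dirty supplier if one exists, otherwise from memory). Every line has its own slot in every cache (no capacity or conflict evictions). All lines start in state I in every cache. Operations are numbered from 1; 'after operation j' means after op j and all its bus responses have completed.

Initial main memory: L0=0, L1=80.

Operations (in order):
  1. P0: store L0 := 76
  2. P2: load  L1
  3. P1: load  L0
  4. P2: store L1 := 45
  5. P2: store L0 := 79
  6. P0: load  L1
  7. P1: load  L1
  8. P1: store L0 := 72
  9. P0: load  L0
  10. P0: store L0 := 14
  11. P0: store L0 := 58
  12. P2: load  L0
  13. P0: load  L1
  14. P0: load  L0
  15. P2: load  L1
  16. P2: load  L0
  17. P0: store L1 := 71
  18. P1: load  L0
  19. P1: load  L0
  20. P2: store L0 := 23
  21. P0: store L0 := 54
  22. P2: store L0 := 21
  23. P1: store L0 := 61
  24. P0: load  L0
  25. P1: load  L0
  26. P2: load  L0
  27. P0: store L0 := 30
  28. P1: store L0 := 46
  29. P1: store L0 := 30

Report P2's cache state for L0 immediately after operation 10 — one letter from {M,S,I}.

[1] P0: store L0 := 76 | P0:M(76), P1:I, P2:I | bus: BusRdX
[2] P2: load  L1 | P0:I, P1:I, P2:S(80) | bus: BusRd
[3] P1: load  L0 | P0:S(76), P1:S(76), P2:I | bus: BusRd,Flush
[4] P2: store L1 := 45 | P0:I, P1:I, P2:M(45) | bus: BusRdX
[5] P2: store L0 := 79 | P0:I, P1:I, P2:M(79) | bus: BusRdX
[6] P0: load  L1 | P0:S(45), P1:I, P2:S(45) | bus: BusRd,Flush
[7] P1: load  L1 | P0:S(45), P1:S(45), P2:S(45) | bus: BusRd
[8] P1: store L0 := 72 | P0:I, P1:M(72), P2:I | bus: BusRdX,Flush
[9] P0: load  L0 | P0:S(72), P1:S(72), P2:I | bus: BusRd,Flush
[10] P0: store L0 := 14 | P0:M(14), P1:I, P2:I | bus: BusRdX
[11] P0: store L0 := 58 | P0:M(58), P1:I, P2:I | bus: none
[12] P2: load  L0 | P0:S(58), P1:I, P2:S(58) | bus: BusRd,Flush
[13] P0: load  L1 | P0:S(45), P1:S(45), P2:S(45) | bus: none
[14] P0: load  L0 | P0:S(58), P1:I, P2:S(58) | bus: none
[15] P2: load  L1 | P0:S(45), P1:S(45), P2:S(45) | bus: none
[16] P2: load  L0 | P0:S(58), P1:I, P2:S(58) | bus: none
[17] P0: store L1 := 71 | P0:M(71), P1:I, P2:I | bus: BusRdX
[18] P1: load  L0 | P0:S(58), P1:S(58), P2:S(58) | bus: BusRd
[19] P1: load  L0 | P0:S(58), P1:S(58), P2:S(58) | bus: none
[20] P2: store L0 := 23 | P0:I, P1:I, P2:M(23) | bus: BusRdX
[21] P0: store L0 := 54 | P0:M(54), P1:I, P2:I | bus: BusRdX,Flush
[22] P2: store L0 := 21 | P0:I, P1:I, P2:M(21) | bus: BusRdX,Flush
[23] P1: store L0 := 61 | P0:I, P1:M(61), P2:I | bus: BusRdX,Flush
[24] P0: load  L0 | P0:S(61), P1:S(61), P2:I | bus: BusRd,Flush
[25] P1: load  L0 | P0:S(61), P1:S(61), P2:I | bus: none
[26] P2: load  L0 | P0:S(61), P1:S(61), P2:S(61) | bus: BusRd
[27] P0: store L0 := 30 | P0:M(30), P1:I, P2:I | bus: BusRdX
[28] P1: store L0 := 46 | P0:I, P1:M(46), P2:I | bus: BusRdX,Flush
[29] P1: store L0 := 30 | P0:I, P1:M(30), P2:I | bus: none

state = I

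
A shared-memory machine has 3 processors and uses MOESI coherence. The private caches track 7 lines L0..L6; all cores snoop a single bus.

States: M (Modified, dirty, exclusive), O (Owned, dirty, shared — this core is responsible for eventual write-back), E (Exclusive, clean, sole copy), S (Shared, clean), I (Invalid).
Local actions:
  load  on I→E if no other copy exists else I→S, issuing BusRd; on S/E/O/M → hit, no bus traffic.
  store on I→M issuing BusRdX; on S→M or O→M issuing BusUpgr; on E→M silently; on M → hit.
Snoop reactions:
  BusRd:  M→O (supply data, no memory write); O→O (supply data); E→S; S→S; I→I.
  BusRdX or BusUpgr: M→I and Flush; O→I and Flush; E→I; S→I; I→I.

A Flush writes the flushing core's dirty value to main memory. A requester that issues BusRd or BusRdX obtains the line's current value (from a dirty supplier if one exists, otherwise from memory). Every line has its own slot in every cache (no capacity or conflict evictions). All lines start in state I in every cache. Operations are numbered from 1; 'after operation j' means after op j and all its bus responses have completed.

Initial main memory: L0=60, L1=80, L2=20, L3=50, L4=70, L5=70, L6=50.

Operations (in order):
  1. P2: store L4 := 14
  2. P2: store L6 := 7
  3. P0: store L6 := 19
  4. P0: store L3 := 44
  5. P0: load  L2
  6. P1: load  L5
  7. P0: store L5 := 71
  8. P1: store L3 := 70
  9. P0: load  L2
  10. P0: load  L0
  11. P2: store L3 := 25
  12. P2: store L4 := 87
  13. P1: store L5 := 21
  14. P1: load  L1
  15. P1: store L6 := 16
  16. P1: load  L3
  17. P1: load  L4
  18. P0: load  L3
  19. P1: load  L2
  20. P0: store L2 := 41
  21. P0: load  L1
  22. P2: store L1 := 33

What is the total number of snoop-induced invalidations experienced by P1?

invalidations = 4

step 1: P2: store L4 := 14  ⟶  IIM  (L4)  txn=BusRdX  M[L4]=70
step 2: P2: store L6 := 7  ⟶  IIM  (L6)  txn=BusRdX  M[L6]=50
step 3: P0: store L6 := 19  ⟶  MII  (L6)  txn=BusRdX+Flush  M[L6]=7
step 4: P0: store L3 := 44  ⟶  MII  (L3)  txn=BusRdX  M[L3]=50
step 5: P0: load  L2  ⟶  EII  (L2)  txn=BusRd  M[L2]=20
step 6: P1: load  L5  ⟶  IEI  (L5)  txn=BusRd  M[L5]=70
step 7: P0: store L5 := 71  ⟶  MII  (L5)  txn=BusRdX  M[L5]=70
step 8: P1: store L3 := 70  ⟶  IMI  (L3)  txn=BusRdX+Flush  M[L3]=44
step 9: P0: load  L2  ⟶  EII  (L2)  txn=∅  M[L2]=20
step 10: P0: load  L0  ⟶  EII  (L0)  txn=BusRd  M[L0]=60
step 11: P2: store L3 := 25  ⟶  IIM  (L3)  txn=BusRdX+Flush  M[L3]=70
step 12: P2: store L4 := 87  ⟶  IIM  (L4)  txn=∅  M[L4]=70
step 13: P1: store L5 := 21  ⟶  IMI  (L5)  txn=BusRdX+Flush  M[L5]=71
step 14: P1: load  L1  ⟶  IEI  (L1)  txn=BusRd  M[L1]=80
step 15: P1: store L6 := 16  ⟶  IMI  (L6)  txn=BusRdX+Flush  M[L6]=19
step 16: P1: load  L3  ⟶  ISO  (L3)  txn=BusRd  M[L3]=70
step 17: P1: load  L4  ⟶  ISO  (L4)  txn=BusRd  M[L4]=70
step 18: P0: load  L3  ⟶  SSO  (L3)  txn=BusRd  M[L3]=70
step 19: P1: load  L2  ⟶  SSI  (L2)  txn=BusRd  M[L2]=20
step 20: P0: store L2 := 41  ⟶  MII  (L2)  txn=BusUpgr  M[L2]=20
step 21: P0: load  L1  ⟶  SSI  (L1)  txn=BusRd  M[L1]=80
step 22: P2: store L1 := 33  ⟶  IIM  (L1)  txn=BusRdX  M[L1]=80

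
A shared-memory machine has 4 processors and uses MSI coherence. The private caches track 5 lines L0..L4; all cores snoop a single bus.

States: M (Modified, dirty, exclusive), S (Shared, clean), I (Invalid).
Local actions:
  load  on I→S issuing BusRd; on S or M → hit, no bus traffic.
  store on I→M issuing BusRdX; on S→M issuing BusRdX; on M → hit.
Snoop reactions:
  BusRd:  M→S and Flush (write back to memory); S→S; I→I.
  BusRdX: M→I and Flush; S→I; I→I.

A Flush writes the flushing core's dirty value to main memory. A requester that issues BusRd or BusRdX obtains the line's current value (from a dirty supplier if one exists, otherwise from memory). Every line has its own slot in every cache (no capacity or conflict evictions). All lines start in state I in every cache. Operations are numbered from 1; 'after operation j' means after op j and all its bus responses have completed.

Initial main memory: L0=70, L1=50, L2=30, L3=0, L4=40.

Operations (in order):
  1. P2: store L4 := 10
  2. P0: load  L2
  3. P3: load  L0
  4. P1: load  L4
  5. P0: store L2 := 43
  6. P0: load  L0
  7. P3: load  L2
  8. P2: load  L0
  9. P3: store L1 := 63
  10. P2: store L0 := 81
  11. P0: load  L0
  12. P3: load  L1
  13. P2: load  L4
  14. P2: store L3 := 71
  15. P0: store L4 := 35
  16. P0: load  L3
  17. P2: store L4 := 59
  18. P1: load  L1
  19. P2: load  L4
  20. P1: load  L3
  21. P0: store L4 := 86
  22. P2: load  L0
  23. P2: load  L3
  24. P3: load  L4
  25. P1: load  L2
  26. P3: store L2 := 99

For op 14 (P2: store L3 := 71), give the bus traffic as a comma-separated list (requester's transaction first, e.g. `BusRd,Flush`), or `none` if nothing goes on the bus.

step 1: P2: store L4 := 10  ⟶  IIMI  (L4)  txn=BusRdX  M[L4]=40
step 2: P0: load  L2  ⟶  SIII  (L2)  txn=BusRd  M[L2]=30
step 3: P3: load  L0  ⟶  IIIS  (L0)  txn=BusRd  M[L0]=70
step 4: P1: load  L4  ⟶  ISSI  (L4)  txn=BusRd+Flush  M[L4]=10
step 5: P0: store L2 := 43  ⟶  MIII  (L2)  txn=BusRdX  M[L2]=30
step 6: P0: load  L0  ⟶  SIIS  (L0)  txn=BusRd  M[L0]=70
step 7: P3: load  L2  ⟶  SIIS  (L2)  txn=BusRd+Flush  M[L2]=43
step 8: P2: load  L0  ⟶  SISS  (L0)  txn=BusRd  M[L0]=70
step 9: P3: store L1 := 63  ⟶  IIIM  (L1)  txn=BusRdX  M[L1]=50
step 10: P2: store L0 := 81  ⟶  IIMI  (L0)  txn=BusRdX  M[L0]=70
step 11: P0: load  L0  ⟶  SISI  (L0)  txn=BusRd+Flush  M[L0]=81
step 12: P3: load  L1  ⟶  IIIM  (L1)  txn=∅  M[L1]=50
step 13: P2: load  L4  ⟶  ISSI  (L4)  txn=∅  M[L4]=10
step 14: P2: store L3 := 71  ⟶  IIMI  (L3)  txn=BusRdX  M[L3]=0
step 15: P0: store L4 := 35  ⟶  MIII  (L4)  txn=BusRdX  M[L4]=10
step 16: P0: load  L3  ⟶  SISI  (L3)  txn=BusRd+Flush  M[L3]=71
step 17: P2: store L4 := 59  ⟶  IIMI  (L4)  txn=BusRdX+Flush  M[L4]=35
step 18: P1: load  L1  ⟶  ISIS  (L1)  txn=BusRd+Flush  M[L1]=63
step 19: P2: load  L4  ⟶  IIMI  (L4)  txn=∅  M[L4]=35
step 20: P1: load  L3  ⟶  SSSI  (L3)  txn=BusRd  M[L3]=71
step 21: P0: store L4 := 86  ⟶  MIII  (L4)  txn=BusRdX+Flush  M[L4]=59
step 22: P2: load  L0  ⟶  SISI  (L0)  txn=∅  M[L0]=81
step 23: P2: load  L3  ⟶  SSSI  (L3)  txn=∅  M[L3]=71
step 24: P3: load  L4  ⟶  SIIS  (L4)  txn=BusRd+Flush  M[L4]=86
step 25: P1: load  L2  ⟶  SSIS  (L2)  txn=BusRd  M[L2]=43
step 26: P3: store L2 := 99  ⟶  IIIM  (L2)  txn=BusRdX  M[L2]=43

bus = BusRdX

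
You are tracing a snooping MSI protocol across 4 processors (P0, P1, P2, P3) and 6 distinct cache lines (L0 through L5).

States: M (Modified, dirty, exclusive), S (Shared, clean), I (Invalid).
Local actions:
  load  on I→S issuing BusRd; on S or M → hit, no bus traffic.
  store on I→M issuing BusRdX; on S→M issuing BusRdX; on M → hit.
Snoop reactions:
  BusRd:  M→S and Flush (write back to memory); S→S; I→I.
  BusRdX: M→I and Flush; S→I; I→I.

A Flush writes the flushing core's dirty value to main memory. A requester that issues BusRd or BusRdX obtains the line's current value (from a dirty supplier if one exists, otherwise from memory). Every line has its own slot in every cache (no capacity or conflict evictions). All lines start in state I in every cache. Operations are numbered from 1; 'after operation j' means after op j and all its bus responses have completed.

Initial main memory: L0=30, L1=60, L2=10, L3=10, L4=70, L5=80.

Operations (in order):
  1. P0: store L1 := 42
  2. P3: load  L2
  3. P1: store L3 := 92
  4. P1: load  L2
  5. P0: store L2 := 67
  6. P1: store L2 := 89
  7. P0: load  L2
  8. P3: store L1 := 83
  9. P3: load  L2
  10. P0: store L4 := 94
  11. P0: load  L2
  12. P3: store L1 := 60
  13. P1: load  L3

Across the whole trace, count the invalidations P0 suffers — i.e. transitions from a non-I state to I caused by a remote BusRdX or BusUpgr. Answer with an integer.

1. P0: store L1 := 42  bus=[BusRdX]  L1: P0=M P1=I P2=I P3=I  mem[L1]=60
2. P3: load  L2  bus=[BusRd]  L2: P0=I P1=I P2=I P3=S  mem[L2]=10
3. P1: store L3 := 92  bus=[BusRdX]  L3: P0=I P1=M P2=I P3=I  mem[L3]=10
4. P1: load  L2  bus=[BusRd]  L2: P0=I P1=S P2=I P3=S  mem[L2]=10
5. P0: store L2 := 67  bus=[BusRdX]  L2: P0=M P1=I P2=I P3=I  mem[L2]=10
6. P1: store L2 := 89  bus=[BusRdX,Flush]  L2: P0=I P1=M P2=I P3=I  mem[L2]=67
7. P0: load  L2  bus=[BusRd,Flush]  L2: P0=S P1=S P2=I P3=I  mem[L2]=89
8. P3: store L1 := 83  bus=[BusRdX,Flush]  L1: P0=I P1=I P2=I P3=M  mem[L1]=42
9. P3: load  L2  bus=[BusRd]  L2: P0=S P1=S P2=I P3=S  mem[L2]=89
10. P0: store L4 := 94  bus=[BusRdX]  L4: P0=M P1=I P2=I P3=I  mem[L4]=70
11. P0: load  L2  bus=[-]  L2: P0=S P1=S P2=I P3=S  mem[L2]=89
12. P3: store L1 := 60  bus=[-]  L1: P0=I P1=I P2=I P3=M  mem[L1]=42
13. P1: load  L3  bus=[-]  L3: P0=I P1=M P2=I P3=I  mem[L3]=10

invalidations = 2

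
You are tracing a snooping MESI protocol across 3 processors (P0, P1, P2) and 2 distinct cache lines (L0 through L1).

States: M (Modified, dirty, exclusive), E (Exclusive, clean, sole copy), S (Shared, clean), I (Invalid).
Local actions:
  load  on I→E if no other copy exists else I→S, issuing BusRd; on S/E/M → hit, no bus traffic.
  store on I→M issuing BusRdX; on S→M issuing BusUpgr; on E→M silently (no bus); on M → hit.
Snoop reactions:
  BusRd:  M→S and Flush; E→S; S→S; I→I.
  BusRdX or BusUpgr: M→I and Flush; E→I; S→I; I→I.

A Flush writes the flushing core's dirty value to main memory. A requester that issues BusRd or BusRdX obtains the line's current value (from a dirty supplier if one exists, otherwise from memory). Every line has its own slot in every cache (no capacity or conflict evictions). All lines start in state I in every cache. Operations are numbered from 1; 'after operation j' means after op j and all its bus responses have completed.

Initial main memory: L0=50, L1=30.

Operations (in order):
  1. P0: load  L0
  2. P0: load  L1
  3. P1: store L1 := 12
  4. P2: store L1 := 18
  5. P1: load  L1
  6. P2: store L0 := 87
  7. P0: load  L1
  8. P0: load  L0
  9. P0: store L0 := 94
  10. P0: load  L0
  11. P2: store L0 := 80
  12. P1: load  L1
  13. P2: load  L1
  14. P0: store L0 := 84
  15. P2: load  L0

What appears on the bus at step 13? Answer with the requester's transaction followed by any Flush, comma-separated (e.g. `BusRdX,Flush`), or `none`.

bus = none

1. P0: load  L0  bus=[BusRd]  L0: P0=E P1=I P2=I  mem[L0]=50
2. P0: load  L1  bus=[BusRd]  L1: P0=E P1=I P2=I  mem[L1]=30
3. P1: store L1 := 12  bus=[BusRdX]  L1: P0=I P1=M P2=I  mem[L1]=30
4. P2: store L1 := 18  bus=[BusRdX,Flush]  L1: P0=I P1=I P2=M  mem[L1]=12
5. P1: load  L1  bus=[BusRd,Flush]  L1: P0=I P1=S P2=S  mem[L1]=18
6. P2: store L0 := 87  bus=[BusRdX]  L0: P0=I P1=I P2=M  mem[L0]=50
7. P0: load  L1  bus=[BusRd]  L1: P0=S P1=S P2=S  mem[L1]=18
8. P0: load  L0  bus=[BusRd,Flush]  L0: P0=S P1=I P2=S  mem[L0]=87
9. P0: store L0 := 94  bus=[BusUpgr]  L0: P0=M P1=I P2=I  mem[L0]=87
10. P0: load  L0  bus=[-]  L0: P0=M P1=I P2=I  mem[L0]=87
11. P2: store L0 := 80  bus=[BusRdX,Flush]  L0: P0=I P1=I P2=M  mem[L0]=94
12. P1: load  L1  bus=[-]  L1: P0=S P1=S P2=S  mem[L1]=18
13. P2: load  L1  bus=[-]  L1: P0=S P1=S P2=S  mem[L1]=18
14. P0: store L0 := 84  bus=[BusRdX,Flush]  L0: P0=M P1=I P2=I  mem[L0]=80
15. P2: load  L0  bus=[BusRd,Flush]  L0: P0=S P1=I P2=S  mem[L0]=84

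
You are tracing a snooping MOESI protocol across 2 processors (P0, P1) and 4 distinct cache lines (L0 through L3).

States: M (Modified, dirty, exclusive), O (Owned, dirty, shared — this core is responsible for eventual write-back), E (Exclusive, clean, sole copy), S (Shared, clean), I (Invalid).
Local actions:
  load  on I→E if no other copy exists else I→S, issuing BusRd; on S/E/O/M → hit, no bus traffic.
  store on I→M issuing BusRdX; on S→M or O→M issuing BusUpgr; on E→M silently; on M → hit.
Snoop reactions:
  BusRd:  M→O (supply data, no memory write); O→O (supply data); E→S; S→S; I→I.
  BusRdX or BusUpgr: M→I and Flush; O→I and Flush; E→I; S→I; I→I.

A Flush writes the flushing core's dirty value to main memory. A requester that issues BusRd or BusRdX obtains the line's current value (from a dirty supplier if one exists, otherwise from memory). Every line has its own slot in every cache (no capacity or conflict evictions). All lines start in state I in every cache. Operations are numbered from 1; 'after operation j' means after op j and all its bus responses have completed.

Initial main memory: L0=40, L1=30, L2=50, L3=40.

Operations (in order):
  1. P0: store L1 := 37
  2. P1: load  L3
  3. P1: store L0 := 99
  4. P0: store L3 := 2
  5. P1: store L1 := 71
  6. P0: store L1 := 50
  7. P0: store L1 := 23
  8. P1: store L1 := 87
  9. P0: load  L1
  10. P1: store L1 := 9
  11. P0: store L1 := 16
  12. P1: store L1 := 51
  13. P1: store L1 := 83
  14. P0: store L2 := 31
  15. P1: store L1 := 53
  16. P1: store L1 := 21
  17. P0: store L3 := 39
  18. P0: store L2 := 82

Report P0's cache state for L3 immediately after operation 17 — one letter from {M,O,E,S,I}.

[1] P0: store L1 := 37 | P0:M(37), P1:I | bus: BusRdX
[2] P1: load  L3 | P0:I, P1:E(40) | bus: BusRd
[3] P1: store L0 := 99 | P0:I, P1:M(99) | bus: BusRdX
[4] P0: store L3 := 2 | P0:M(2), P1:I | bus: BusRdX
[5] P1: store L1 := 71 | P0:I, P1:M(71) | bus: BusRdX,Flush
[6] P0: store L1 := 50 | P0:M(50), P1:I | bus: BusRdX,Flush
[7] P0: store L1 := 23 | P0:M(23), P1:I | bus: none
[8] P1: store L1 := 87 | P0:I, P1:M(87) | bus: BusRdX,Flush
[9] P0: load  L1 | P0:S(87), P1:O(87) | bus: BusRd
[10] P1: store L1 := 9 | P0:I, P1:M(9) | bus: BusUpgr
[11] P0: store L1 := 16 | P0:M(16), P1:I | bus: BusRdX,Flush
[12] P1: store L1 := 51 | P0:I, P1:M(51) | bus: BusRdX,Flush
[13] P1: store L1 := 83 | P0:I, P1:M(83) | bus: none
[14] P0: store L2 := 31 | P0:M(31), P1:I | bus: BusRdX
[15] P1: store L1 := 53 | P0:I, P1:M(53) | bus: none
[16] P1: store L1 := 21 | P0:I, P1:M(21) | bus: none
[17] P0: store L3 := 39 | P0:M(39), P1:I | bus: none
[18] P0: store L2 := 82 | P0:M(82), P1:I | bus: none

state = M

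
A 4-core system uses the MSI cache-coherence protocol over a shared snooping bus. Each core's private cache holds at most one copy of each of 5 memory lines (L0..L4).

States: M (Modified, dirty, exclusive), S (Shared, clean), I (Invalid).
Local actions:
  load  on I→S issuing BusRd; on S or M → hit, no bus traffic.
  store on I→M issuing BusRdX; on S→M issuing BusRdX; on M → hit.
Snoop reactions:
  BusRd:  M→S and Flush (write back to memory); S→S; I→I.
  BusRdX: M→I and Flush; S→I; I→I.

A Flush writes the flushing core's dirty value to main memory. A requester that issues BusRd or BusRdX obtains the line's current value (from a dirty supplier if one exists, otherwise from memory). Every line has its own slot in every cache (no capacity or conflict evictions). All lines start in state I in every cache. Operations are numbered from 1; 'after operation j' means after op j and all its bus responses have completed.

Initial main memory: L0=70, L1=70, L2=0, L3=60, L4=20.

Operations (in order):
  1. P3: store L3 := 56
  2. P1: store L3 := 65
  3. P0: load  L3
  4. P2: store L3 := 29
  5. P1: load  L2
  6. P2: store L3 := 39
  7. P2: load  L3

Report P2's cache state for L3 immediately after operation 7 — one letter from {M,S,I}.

state = M

step 1: P3: store L3 := 56  ⟶  IIIM  (L3)  txn=BusRdX  M[L3]=60
step 2: P1: store L3 := 65  ⟶  IMII  (L3)  txn=BusRdX+Flush  M[L3]=56
step 3: P0: load  L3  ⟶  SSII  (L3)  txn=BusRd+Flush  M[L3]=65
step 4: P2: store L3 := 29  ⟶  IIMI  (L3)  txn=BusRdX  M[L3]=65
step 5: P1: load  L2  ⟶  ISII  (L2)  txn=BusRd  M[L2]=0
step 6: P2: store L3 := 39  ⟶  IIMI  (L3)  txn=∅  M[L3]=65
step 7: P2: load  L3  ⟶  IIMI  (L3)  txn=∅  M[L3]=65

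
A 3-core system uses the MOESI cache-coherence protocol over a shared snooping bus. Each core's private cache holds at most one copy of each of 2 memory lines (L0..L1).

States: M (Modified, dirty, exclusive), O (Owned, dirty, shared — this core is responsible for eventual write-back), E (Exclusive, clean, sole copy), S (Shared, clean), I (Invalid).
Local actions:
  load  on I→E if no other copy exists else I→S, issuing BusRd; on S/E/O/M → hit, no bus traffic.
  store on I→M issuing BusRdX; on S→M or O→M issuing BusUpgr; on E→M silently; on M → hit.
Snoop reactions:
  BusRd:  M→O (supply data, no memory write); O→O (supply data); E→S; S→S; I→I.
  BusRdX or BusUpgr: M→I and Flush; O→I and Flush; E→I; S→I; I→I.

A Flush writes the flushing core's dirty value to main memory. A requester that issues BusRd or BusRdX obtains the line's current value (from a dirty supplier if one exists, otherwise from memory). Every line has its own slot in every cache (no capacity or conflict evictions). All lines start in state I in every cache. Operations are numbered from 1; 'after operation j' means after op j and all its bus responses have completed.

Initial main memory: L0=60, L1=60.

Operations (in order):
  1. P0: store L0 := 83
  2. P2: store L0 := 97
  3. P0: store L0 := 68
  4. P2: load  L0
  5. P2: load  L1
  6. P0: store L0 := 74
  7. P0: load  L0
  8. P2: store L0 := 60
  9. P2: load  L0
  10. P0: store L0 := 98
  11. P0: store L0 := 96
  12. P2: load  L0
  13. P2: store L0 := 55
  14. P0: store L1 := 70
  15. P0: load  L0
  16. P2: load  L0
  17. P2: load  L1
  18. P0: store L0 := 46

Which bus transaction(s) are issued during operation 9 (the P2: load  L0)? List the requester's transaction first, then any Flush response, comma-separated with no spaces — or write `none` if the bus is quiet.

1. P0: store L0 := 83  bus=[BusRdX]  L0: P0=M P1=I P2=I  mem[L0]=60
2. P2: store L0 := 97  bus=[BusRdX,Flush]  L0: P0=I P1=I P2=M  mem[L0]=83
3. P0: store L0 := 68  bus=[BusRdX,Flush]  L0: P0=M P1=I P2=I  mem[L0]=97
4. P2: load  L0  bus=[BusRd]  L0: P0=O P1=I P2=S  mem[L0]=97
5. P2: load  L1  bus=[BusRd]  L1: P0=I P1=I P2=E  mem[L1]=60
6. P0: store L0 := 74  bus=[BusUpgr]  L0: P0=M P1=I P2=I  mem[L0]=97
7. P0: load  L0  bus=[-]  L0: P0=M P1=I P2=I  mem[L0]=97
8. P2: store L0 := 60  bus=[BusRdX,Flush]  L0: P0=I P1=I P2=M  mem[L0]=74
9. P2: load  L0  bus=[-]  L0: P0=I P1=I P2=M  mem[L0]=74
10. P0: store L0 := 98  bus=[BusRdX,Flush]  L0: P0=M P1=I P2=I  mem[L0]=60
11. P0: store L0 := 96  bus=[-]  L0: P0=M P1=I P2=I  mem[L0]=60
12. P2: load  L0  bus=[BusRd]  L0: P0=O P1=I P2=S  mem[L0]=60
13. P2: store L0 := 55  bus=[BusUpgr,Flush]  L0: P0=I P1=I P2=M  mem[L0]=96
14. P0: store L1 := 70  bus=[BusRdX]  L1: P0=M P1=I P2=I  mem[L1]=60
15. P0: load  L0  bus=[BusRd]  L0: P0=S P1=I P2=O  mem[L0]=96
16. P2: load  L0  bus=[-]  L0: P0=S P1=I P2=O  mem[L0]=96
17. P2: load  L1  bus=[BusRd]  L1: P0=O P1=I P2=S  mem[L1]=60
18. P0: store L0 := 46  bus=[BusUpgr,Flush]  L0: P0=M P1=I P2=I  mem[L0]=55

bus = none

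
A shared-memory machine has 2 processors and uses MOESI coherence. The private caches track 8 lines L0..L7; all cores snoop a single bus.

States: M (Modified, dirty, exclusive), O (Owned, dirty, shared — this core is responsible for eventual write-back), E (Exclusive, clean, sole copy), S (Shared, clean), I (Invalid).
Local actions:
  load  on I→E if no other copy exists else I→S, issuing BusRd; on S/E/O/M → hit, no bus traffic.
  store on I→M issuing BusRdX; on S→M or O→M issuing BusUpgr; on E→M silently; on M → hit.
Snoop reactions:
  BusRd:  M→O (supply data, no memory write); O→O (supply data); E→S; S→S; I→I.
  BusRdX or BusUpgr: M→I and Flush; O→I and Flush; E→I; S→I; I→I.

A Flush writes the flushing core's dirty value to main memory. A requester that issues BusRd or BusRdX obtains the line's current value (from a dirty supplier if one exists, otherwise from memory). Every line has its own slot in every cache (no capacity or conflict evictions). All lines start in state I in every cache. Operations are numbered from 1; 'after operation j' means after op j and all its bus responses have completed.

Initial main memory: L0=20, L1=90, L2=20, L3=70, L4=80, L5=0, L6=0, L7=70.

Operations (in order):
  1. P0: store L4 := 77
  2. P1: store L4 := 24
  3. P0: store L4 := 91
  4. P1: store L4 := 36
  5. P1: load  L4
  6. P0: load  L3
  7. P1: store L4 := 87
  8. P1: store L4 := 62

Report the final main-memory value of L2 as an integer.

[1] P0: store L4 := 77 | P0:M(77), P1:I | bus: BusRdX
[2] P1: store L4 := 24 | P0:I, P1:M(24) | bus: BusRdX,Flush
[3] P0: store L4 := 91 | P0:M(91), P1:I | bus: BusRdX,Flush
[4] P1: store L4 := 36 | P0:I, P1:M(36) | bus: BusRdX,Flush
[5] P1: load  L4 | P0:I, P1:M(36) | bus: none
[6] P0: load  L3 | P0:E(70), P1:I | bus: BusRd
[7] P1: store L4 := 87 | P0:I, P1:M(87) | bus: none
[8] P1: store L4 := 62 | P0:I, P1:M(62) | bus: none

memory[L2] = 20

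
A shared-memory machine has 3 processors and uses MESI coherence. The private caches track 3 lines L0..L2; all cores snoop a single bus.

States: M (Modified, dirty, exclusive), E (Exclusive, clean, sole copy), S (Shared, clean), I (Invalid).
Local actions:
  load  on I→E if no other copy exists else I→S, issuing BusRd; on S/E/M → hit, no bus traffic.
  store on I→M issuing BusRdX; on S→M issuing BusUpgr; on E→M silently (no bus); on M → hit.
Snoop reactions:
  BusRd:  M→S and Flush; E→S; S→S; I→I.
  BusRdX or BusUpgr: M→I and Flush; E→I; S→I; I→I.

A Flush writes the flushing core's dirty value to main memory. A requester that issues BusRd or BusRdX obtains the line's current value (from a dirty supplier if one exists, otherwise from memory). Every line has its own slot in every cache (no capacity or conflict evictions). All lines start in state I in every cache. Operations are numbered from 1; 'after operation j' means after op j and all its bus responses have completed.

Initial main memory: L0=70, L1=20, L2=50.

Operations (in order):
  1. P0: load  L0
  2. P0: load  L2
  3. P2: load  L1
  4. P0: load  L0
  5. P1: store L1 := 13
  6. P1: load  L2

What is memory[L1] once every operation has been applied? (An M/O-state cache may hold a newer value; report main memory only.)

1. P0: load  L0  bus=[BusRd]  L0: P0=E P1=I P2=I  mem[L0]=70
2. P0: load  L2  bus=[BusRd]  L2: P0=E P1=I P2=I  mem[L2]=50
3. P2: load  L1  bus=[BusRd]  L1: P0=I P1=I P2=E  mem[L1]=20
4. P0: load  L0  bus=[-]  L0: P0=E P1=I P2=I  mem[L0]=70
5. P1: store L1 := 13  bus=[BusRdX]  L1: P0=I P1=M P2=I  mem[L1]=20
6. P1: load  L2  bus=[BusRd]  L2: P0=S P1=S P2=I  mem[L2]=50

memory[L1] = 20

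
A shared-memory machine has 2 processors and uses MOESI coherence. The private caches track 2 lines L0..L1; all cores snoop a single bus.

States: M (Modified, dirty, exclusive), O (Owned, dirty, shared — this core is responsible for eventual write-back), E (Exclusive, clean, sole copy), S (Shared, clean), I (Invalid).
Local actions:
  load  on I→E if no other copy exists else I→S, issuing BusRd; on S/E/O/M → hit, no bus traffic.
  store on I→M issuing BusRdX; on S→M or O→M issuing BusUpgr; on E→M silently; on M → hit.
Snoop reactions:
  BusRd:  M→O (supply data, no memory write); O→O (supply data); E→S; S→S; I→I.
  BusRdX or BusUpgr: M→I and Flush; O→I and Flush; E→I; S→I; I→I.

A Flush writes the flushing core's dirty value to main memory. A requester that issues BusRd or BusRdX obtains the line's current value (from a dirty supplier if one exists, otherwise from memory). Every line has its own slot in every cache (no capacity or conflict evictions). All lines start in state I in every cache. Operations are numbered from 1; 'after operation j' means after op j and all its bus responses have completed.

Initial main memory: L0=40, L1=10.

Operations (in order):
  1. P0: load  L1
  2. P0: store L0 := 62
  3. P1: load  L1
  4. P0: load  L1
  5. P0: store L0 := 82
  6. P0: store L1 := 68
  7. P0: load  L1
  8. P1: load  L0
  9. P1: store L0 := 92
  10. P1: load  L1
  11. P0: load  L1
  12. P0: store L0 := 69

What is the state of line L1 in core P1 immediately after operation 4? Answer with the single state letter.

[1] P0: load  L1 | P0:E(10), P1:I | bus: BusRd
[2] P0: store L0 := 62 | P0:M(62), P1:I | bus: BusRdX
[3] P1: load  L1 | P0:S(10), P1:S(10) | bus: BusRd
[4] P0: load  L1 | P0:S(10), P1:S(10) | bus: none
[5] P0: store L0 := 82 | P0:M(82), P1:I | bus: none
[6] P0: store L1 := 68 | P0:M(68), P1:I | bus: BusUpgr
[7] P0: load  L1 | P0:M(68), P1:I | bus: none
[8] P1: load  L0 | P0:O(82), P1:S(82) | bus: BusRd
[9] P1: store L0 := 92 | P0:I, P1:M(92) | bus: BusUpgr,Flush
[10] P1: load  L1 | P0:O(68), P1:S(68) | bus: BusRd
[11] P0: load  L1 | P0:O(68), P1:S(68) | bus: none
[12] P0: store L0 := 69 | P0:M(69), P1:I | bus: BusRdX,Flush

state = S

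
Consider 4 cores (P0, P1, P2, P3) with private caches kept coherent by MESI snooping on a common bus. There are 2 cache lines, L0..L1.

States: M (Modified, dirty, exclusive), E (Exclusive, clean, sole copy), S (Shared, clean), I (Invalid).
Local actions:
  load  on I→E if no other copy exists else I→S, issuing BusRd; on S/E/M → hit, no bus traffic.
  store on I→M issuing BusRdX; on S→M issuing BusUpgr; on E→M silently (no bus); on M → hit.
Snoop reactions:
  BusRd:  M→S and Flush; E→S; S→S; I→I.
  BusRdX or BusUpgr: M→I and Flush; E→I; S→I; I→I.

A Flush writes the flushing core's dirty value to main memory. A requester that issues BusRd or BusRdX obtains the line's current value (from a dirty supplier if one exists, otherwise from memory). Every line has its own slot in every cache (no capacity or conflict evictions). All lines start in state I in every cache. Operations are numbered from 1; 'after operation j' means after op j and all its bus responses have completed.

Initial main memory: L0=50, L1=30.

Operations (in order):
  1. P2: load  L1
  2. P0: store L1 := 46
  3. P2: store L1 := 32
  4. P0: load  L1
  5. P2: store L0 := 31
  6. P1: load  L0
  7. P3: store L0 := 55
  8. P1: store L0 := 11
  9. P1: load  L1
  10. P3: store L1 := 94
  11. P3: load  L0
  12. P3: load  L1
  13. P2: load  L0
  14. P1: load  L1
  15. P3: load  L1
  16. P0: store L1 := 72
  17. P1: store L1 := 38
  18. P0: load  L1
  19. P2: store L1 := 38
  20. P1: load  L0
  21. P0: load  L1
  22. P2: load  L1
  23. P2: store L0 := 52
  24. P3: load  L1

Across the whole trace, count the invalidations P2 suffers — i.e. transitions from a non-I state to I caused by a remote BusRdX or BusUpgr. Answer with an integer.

  op1 P2: load  L1 → I/I/E/I on L1; bus BusRd; mem=30
  op2 P0: store L1 := 46 → M/I/I/I on L1; bus BusRdX; mem=30
  op3 P2: store L1 := 32 → I/I/M/I on L1; bus BusRdX Flush; mem=46
  op4 P0: load  L1 → S/I/S/I on L1; bus BusRd Flush; mem=32
  op5 P2: store L0 := 31 → I/I/M/I on L0; bus BusRdX; mem=50
  op6 P1: load  L0 → I/S/S/I on L0; bus BusRd Flush; mem=31
  op7 P3: store L0 := 55 → I/I/I/M on L0; bus BusRdX; mem=31
  op8 P1: store L0 := 11 → I/M/I/I on L0; bus BusRdX Flush; mem=55
  op9 P1: load  L1 → S/S/S/I on L1; bus BusRd; mem=32
  op10 P3: store L1 := 94 → I/I/I/M on L1; bus BusRdX; mem=32
  op11 P3: load  L0 → I/S/I/S on L0; bus BusRd Flush; mem=11
  op12 P3: load  L1 → I/I/I/M on L1; bus (none); mem=32
  op13 P2: load  L0 → I/S/S/S on L0; bus BusRd; mem=11
  op14 P1: load  L1 → I/S/I/S on L1; bus BusRd Flush; mem=94
  op15 P3: load  L1 → I/S/I/S on L1; bus (none); mem=94
  op16 P0: store L1 := 72 → M/I/I/I on L1; bus BusRdX; mem=94
  op17 P1: store L1 := 38 → I/M/I/I on L1; bus BusRdX Flush; mem=72
  op18 P0: load  L1 → S/S/I/I on L1; bus BusRd Flush; mem=38
  op19 P2: store L1 := 38 → I/I/M/I on L1; bus BusRdX; mem=38
  op20 P1: load  L0 → I/S/S/S on L0; bus (none); mem=11
  op21 P0: load  L1 → S/I/S/I on L1; bus BusRd Flush; mem=38
  op22 P2: load  L1 → S/I/S/I on L1; bus (none); mem=38
  op23 P2: store L0 := 52 → I/I/M/I on L0; bus BusUpgr; mem=11
  op24 P3: load  L1 → S/I/S/S on L1; bus BusRd; mem=38

invalidations = 3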